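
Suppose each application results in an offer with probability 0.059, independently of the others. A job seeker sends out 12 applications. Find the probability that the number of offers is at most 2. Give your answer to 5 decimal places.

0.96978

X ~ Binomial(12, 0.059); P(X ≤ 2) = Σ C(12,k) p^k (1−p)^(12−k) over k:
  k=0: C(12,0)·0.059^0·0.941^12 = 0.4820316
  k=1: C(12,1)·0.059^1·0.941^11 = 0.3626762
  k=2: C(12,2)·0.059^2·0.941^10 = 0.1250674
Total = 0.9697752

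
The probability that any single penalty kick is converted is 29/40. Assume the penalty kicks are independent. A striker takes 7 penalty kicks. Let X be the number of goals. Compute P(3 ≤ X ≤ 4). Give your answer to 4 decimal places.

0.2774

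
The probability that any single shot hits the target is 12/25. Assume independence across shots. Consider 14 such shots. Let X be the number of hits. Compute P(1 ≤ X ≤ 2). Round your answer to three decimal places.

0.010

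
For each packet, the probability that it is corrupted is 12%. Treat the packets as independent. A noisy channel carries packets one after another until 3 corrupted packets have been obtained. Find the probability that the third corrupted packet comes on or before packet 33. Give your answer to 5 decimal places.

0.77451

Finishing within 33 packets ⇔ at least 3 successes in the first 33. With X ~ Binomial(33, 0.12), P(Y ≤ 33) = 1 − P(X ≤ 2).
  k=0: C(33,0)·0.12^0·0.88^33 = 0.0147207
  k=1: C(33,1)·0.12^1·0.88^32 = 0.0662431
  k=2: C(33,2)·0.12^2·0.88^31 = 0.1445304
1 − 0.2254942 = 0.7745058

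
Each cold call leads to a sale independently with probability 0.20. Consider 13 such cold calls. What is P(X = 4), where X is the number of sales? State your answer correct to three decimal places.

0.154

X ~ Binomial(n=13, p=0.20).
P(X=4) = C(13,4) · p^4 · (1−p)^9
= 715 · 0.0016 · 0.13422 = 0.15355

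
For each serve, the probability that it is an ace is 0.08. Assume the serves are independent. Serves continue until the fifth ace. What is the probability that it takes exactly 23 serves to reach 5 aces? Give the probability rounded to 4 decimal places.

0.0053

Y = trial on which the fifth success occurs; negative binomial, r=5, p=0.08.
P(Y=23) = C(22,4) · p^5 · (1−p)^18
= 7315 · 3.2768e-06 · 0.22294 = 0.005344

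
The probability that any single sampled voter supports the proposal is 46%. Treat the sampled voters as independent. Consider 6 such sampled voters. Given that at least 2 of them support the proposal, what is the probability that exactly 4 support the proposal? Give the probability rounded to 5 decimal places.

0.23082

X ~ Binomial(6, 0.46). Want P(X=4 | X≥2) = P(X=4) / P(X≥2).
P(X=4) = C(6,4)·0.46^4·0.54^2 = 0.1958439
P(X≥2) = 1 − 0.0247949 − 0.1267295 = 0.8484755
Ratio = 0.1958439 / 0.8484755 = 0.2308186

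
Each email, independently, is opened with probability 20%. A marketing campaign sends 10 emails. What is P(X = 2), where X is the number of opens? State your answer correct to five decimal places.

0.30199

X ~ Binomial(n=10, p=0.20).
P(X=2) = C(10,2) · p^2 · (1−p)^8
= 45 · 0.04 · 0.16777 = 0.3019899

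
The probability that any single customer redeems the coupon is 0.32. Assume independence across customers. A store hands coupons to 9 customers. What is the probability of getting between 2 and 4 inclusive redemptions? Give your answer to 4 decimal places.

0.7121

X ~ Binomial(9, 0.32); P(2 ≤ X ≤ 4) = Σ C(9,k) p^k (1−p)^(9−k) over k:
  k=2: C(9,2)·0.32^2·0.68^7 = 0.247836
  k=3: C(9,3)·0.32^3·0.68^6 = 0.272134
  k=4: C(9,4)·0.32^4·0.68^5 = 0.192095
Total = 0.712065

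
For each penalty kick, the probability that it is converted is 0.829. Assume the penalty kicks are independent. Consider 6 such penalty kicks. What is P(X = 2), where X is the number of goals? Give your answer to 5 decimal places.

0.00881

X ~ Binomial(n=6, p=0.829).
P(X=2) = C(6,2) · p^2 · (1−p)^4
= 15 · 0.68724 · 0.00085504 = 0.0088142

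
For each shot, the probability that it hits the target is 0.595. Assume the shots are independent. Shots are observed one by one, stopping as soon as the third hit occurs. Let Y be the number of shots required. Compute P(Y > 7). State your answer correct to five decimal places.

0.10118

Needing more than 7 shots ⇔ fewer than 3 successes in the first 7. With X ~ Binomial(7, 0.595), P(Y > 7) = P(X ≤ 2).
  k=0: C(7,0)·0.595^0·0.405^7 = 0.0017872
  k=1: C(7,1)·0.595^1·0.405^6 = 0.0183800
  k=2: C(7,2)·0.595^2·0.405^5 = 0.0810081
P(X ≤ 2) = 0.1011753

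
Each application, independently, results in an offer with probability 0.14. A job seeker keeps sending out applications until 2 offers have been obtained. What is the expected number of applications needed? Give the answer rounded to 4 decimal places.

14.2857

Y = total applications until the second success; negative binomial with r=2, p=0.14.
E[Y] = r / p = 2 / 0.14 = 14.285714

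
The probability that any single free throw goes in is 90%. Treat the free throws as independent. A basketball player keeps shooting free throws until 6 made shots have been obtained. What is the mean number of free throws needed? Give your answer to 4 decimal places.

Y = total free throws until the sixth success; negative binomial with r=6, p=0.90.
E[Y] = r / p = 6 / 0.90 = 6.666667

6.6667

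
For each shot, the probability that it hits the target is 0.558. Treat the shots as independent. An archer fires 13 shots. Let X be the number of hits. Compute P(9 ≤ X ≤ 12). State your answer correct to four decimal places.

X ~ Binomial(13, 0.558); P(9 ≤ X ≤ 12) = Σ C(13,k) p^k (1−p)^(13−k) over k:
  k=9: C(13,9)·0.558^9·0.442^4 = 0.143121
  k=10: C(13,10)·0.558^10·0.442^3 = 0.072273
  k=11: C(13,11)·0.558^11·0.442^2 = 0.024884
  k=12: C(13,12)·0.558^12·0.442^1 = 0.005236
Total = 0.245513

0.2455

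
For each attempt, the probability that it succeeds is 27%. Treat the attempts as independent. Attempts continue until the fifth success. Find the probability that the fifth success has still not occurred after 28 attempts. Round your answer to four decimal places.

Needing more than 28 attempts ⇔ fewer than 5 successes in the first 28. With X ~ Binomial(28, 0.27), P(Y > 28) = P(X ≤ 4).
  k=0: C(28,0)·0.27^0·0.73^28 = 0.000149
  k=1: C(28,1)·0.27^1·0.73^27 = 0.001543
  k=2: C(28,2)·0.27^2·0.73^26 = 0.007702
  k=3: C(28,3)·0.27^3·0.73^25 = 0.024689
  k=4: C(28,4)·0.27^4·0.73^24 = 0.057073
P(X ≤ 4) = 0.091155

0.0912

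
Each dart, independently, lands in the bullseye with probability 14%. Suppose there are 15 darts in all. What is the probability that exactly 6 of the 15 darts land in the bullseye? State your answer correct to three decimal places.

0.010

X ~ Binomial(n=15, p=0.14).
P(X=6) = C(15,6) · p^6 · (1−p)^9
= 5005 · 7.5295e-06 · 0.25733 = 0.00970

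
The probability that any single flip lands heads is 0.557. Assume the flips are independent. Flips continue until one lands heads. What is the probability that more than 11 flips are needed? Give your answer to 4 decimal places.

0.0001

Y = number of flips to the first success; geometric, p = 0.557.
P(Y > 11) = P(first 11 all fail) = (1−p)^11 = 0.000129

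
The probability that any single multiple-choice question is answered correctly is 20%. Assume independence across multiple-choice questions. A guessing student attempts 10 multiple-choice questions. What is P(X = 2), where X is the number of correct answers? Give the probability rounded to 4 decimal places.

X ~ Binomial(n=10, p=0.20).
P(X=2) = C(10,2) · p^2 · (1−p)^8
= 45 · 0.04 · 0.16777 = 0.301990

0.3020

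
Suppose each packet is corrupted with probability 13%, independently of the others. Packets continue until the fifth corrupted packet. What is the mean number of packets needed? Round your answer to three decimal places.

Y = total packets until the fifth success; negative binomial with r=5, p=0.13.
E[Y] = r / p = 5 / 0.13 = 38.46154

38.462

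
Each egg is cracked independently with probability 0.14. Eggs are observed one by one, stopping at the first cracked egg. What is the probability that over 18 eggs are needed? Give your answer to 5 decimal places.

Y = number of eggs to the first success; geometric, p = 0.14.
P(Y > 18) = P(first 18 all fail) = (1−p)^18 = 0.0662174

0.06622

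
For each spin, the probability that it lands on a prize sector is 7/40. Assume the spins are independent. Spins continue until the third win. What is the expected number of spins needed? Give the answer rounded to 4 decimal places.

17.1429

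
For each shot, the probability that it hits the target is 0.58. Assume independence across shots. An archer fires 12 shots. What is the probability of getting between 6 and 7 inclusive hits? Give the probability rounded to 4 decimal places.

X ~ Binomial(12, 0.58); P(6 ≤ X ≤ 7) = Σ C(12,k) p^k (1−p)^(12−k) over k:
  k=6: C(12,6)·0.58^6·0.42^6 = 0.193079
  k=7: C(12,7)·0.58^7·0.42^5 = 0.228543
Total = 0.421622

0.4216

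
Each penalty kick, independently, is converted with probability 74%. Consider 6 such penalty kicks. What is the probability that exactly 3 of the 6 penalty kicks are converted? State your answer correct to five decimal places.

0.14244

X ~ Binomial(n=6, p=0.74).
P(X=3) = C(6,3) · p^3 · (1−p)^3
= 20 · 0.40522 · 0.017576 = 0.1424443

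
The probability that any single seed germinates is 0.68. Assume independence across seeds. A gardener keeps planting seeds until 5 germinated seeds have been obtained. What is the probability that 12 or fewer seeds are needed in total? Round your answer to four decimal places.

Finishing within 12 seeds ⇔ at least 5 successes in the first 12. With X ~ Binomial(12, 0.68), P(Y ≤ 12) = 1 − P(X ≤ 4).
  k=0: C(12,0)·0.68^0·0.32^12 = 0.000001
  k=1: C(12,1)·0.68^1·0.32^11 = 0.000029
  k=2: C(12,2)·0.68^2·0.32^10 = 0.000344
  k=3: C(12,3)·0.68^3·0.32^9 = 0.002434
  k=4: C(12,4)·0.68^4·0.32^8 = 0.011637
1 − 0.014445 = 0.985555

0.9856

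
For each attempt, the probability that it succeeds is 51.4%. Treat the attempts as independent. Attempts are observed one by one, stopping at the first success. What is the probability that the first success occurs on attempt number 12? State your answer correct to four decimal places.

0.0002

Geometric (trials to first success), p = 0.514.
P(Y = 12) = (1−p)^11 · p = 0.00035727 · 0.514 = 0.000184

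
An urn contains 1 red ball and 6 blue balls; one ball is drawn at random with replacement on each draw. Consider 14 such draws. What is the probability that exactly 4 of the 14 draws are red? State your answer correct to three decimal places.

X ~ Binomial(n=14, p=0.142857).
P(X=4) = C(14,4) · p^4 · (1−p)^10
= 1001 · 0.00041649 · 0.21406 = 0.08924

0.089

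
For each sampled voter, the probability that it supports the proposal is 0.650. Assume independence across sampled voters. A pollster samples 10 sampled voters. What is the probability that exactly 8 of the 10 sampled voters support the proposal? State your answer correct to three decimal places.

X ~ Binomial(n=10, p=0.65).
P(X=8) = C(10,8) · p^8 · (1−p)^2
= 45 · 0.031864 · 0.1225 = 0.17565

0.176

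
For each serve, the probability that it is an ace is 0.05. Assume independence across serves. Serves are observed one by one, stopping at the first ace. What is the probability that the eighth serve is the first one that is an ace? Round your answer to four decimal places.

0.0349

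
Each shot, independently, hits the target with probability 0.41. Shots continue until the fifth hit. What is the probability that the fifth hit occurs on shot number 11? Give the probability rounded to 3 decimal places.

0.103

Y = trial on which the fifth success occurs; negative binomial, r=5, p=0.41.
P(Y=11) = C(10,4) · p^5 · (1−p)^6
= 210 · 0.011586 · 0.042181 = 0.10262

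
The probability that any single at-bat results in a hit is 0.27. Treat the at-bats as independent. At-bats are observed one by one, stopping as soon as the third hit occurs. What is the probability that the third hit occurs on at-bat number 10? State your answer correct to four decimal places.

0.0783

Y = trial on which the third success occurs; negative binomial, r=3, p=0.27.
P(Y=10) = C(9,2) · p^3 · (1−p)^7
= 36 · 0.019683 · 0.11047 = 0.078281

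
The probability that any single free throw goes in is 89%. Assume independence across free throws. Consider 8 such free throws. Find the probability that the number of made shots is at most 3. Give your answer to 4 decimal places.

X ~ Binomial(8, 0.89); P(X ≤ 3) = Σ C(8,k) p^k (1−p)^(8−k) over k:
  k=0: C(8,0)·0.89^0·0.11^8 = 0.000000
  k=1: C(8,1)·0.89^1·0.11^7 = 0.000001
  k=2: C(8,2)·0.89^2·0.11^6 = 0.000039
  k=3: C(8,3)·0.89^3·0.11^5 = 0.000636
Total = 0.000677

0.0007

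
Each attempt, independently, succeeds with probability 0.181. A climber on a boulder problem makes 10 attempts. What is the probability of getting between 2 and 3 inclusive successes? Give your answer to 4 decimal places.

X ~ Binomial(10, 0.181); P(2 ≤ X ≤ 3) = Σ C(10,k) p^k (1−p)^(10−k) over k:
  k=2: C(10,2)·0.181^2·0.819^8 = 0.298429
  k=3: C(10,3)·0.181^3·0.819^7 = 0.175875
Total = 0.474304

0.4743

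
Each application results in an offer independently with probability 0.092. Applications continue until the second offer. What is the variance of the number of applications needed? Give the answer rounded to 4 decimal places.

Y = total applications until the second success; negative binomial with r=2, p=0.092.
Var(Y) = r(1−p)/p² = 2·0.908 / 0.092² = 214.555766

214.5558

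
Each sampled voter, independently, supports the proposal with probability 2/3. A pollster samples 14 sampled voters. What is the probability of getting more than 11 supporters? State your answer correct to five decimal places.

0.10533

X ~ Binomial(14, 0.666667); P(X ≥ 12) = Σ C(14,k) p^k (1−p)^(14−k) over k:
  k=12: C(14,12)·0.666667^12·0.333333^2 = 0.0779298
  k=13: C(14,13)·0.666667^13·0.333333^1 = 0.0239784
  k=14: C(14,14)·0.666667^14·0.333333^0 = 0.0034255
Total = 0.1053337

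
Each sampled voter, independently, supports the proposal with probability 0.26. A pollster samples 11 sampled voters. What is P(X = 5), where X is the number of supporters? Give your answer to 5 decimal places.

0.09014

X ~ Binomial(n=11, p=0.26).
P(X=5) = C(11,5) · p^5 · (1−p)^6
= 462 · 0.0011881 · 0.16421 = 0.0901362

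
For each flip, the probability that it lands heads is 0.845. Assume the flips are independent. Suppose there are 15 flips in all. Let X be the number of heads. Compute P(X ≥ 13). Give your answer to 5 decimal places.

X ~ Binomial(15, 0.845); P(X ≥ 13) = Σ C(15,k) p^k (1−p)^(15−k) over k:
  k=13: C(15,13)·0.845^13·0.155^2 = 0.2824814
  k=14: C(15,14)·0.845^14·0.155^1 = 0.2199971
  k=15: C(15,15)·0.845^15·0.155^0 = 0.0799559
Total = 0.5824344

0.58243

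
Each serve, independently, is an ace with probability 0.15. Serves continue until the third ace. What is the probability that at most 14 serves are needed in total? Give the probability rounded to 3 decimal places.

0.352

Finishing within 14 serves ⇔ at least 3 successes in the first 14. With X ~ Binomial(14, 0.15), P(Y ≤ 14) = 1 − P(X ≤ 2).
  k=0: C(14,0)·0.15^0·0.85^14 = 0.10277
  k=1: C(14,1)·0.15^1·0.85^13 = 0.25390
  k=2: C(14,2)·0.15^2·0.85^12 = 0.29124
1 − 0.64791 = 0.35209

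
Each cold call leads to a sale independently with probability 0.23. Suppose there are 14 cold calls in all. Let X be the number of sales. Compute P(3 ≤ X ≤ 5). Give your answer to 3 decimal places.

X ~ Binomial(14, 0.23); P(3 ≤ X ≤ 5) = Σ C(14,k) p^k (1−p)^(14−k) over k:
  k=3: C(14,3)·0.23^3·0.77^11 = 0.24985
  k=4: C(14,4)·0.23^4·0.77^10 = 0.20524
  k=5: C(14,5)·0.23^5·0.77^9 = 0.12261
Total = 0.57770

0.578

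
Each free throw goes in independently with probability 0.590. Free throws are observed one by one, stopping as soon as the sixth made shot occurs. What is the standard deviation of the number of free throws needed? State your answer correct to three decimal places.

Y = total free throws until the sixth success; negative binomial with r=6, p=0.59.
SD(Y) = √[r(1−p)/p²] = √(7.06693) = 2.65837

2.658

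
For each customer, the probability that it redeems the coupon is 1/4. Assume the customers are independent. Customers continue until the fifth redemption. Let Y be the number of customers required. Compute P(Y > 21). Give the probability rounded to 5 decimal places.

Needing more than 21 customers ⇔ fewer than 5 successes in the first 21. With X ~ Binomial(21, 0.25), P(Y > 21) = P(X ≤ 4).
  k=0: C(21,0)·0.25^0·0.75^21 = 0.0023784
  k=1: C(21,1)·0.25^1·0.75^20 = 0.0166489
  k=2: C(21,2)·0.25^2·0.75^19 = 0.0554962
  k=3: C(21,3)·0.25^3·0.75^18 = 0.1171587
  k=4: C(21,4)·0.25^4·0.75^17 = 0.1757380
P(X ≤ 4) = 0.3674201

0.36742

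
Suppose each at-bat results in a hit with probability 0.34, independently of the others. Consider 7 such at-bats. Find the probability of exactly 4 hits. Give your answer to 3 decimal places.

X ~ Binomial(n=7, p=0.34).
P(X=4) = C(7,4) · p^4 · (1−p)^3
= 35 · 0.013363 · 0.2875 = 0.13447

0.134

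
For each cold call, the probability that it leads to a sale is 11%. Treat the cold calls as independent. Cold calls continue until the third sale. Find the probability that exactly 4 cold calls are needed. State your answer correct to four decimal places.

0.0036

Y = trial on which the third success occurs; negative binomial, r=3, p=0.11.
P(Y=4) = C(3,2) · p^3 · (1−p)^1
= 3 · 0.001331 · 0.89 = 0.003554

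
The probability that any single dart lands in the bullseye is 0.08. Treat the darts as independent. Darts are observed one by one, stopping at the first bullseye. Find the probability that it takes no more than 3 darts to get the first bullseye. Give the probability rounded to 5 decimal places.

0.22131

Y = number of darts to the first success; geometric, p = 0.08.
P(Y ≤ 3) = 1 − (1−p)^3 = 1 − 0.7786880 = 0.2213120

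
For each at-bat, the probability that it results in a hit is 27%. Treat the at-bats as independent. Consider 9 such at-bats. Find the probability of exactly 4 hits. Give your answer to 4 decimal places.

0.1388

X ~ Binomial(n=9, p=0.27).
P(X=4) = C(9,4) · p^4 · (1−p)^5
= 126 · 0.0053144 · 0.20731 = 0.138816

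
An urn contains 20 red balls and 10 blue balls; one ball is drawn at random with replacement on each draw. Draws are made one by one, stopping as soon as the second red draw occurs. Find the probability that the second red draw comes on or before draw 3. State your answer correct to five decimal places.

Finishing within 3 draws ⇔ at least 2 successes in the first 3. With X ~ Binomial(3, 0.666667), P(Y ≤ 3) = 1 − P(X ≤ 1).
  k=0: C(3,0)·0.666667^0·0.333333^3 = 0.0370370
  k=1: C(3,1)·0.666667^1·0.333333^2 = 0.2222222
1 − 0.2592593 = 0.7407407

0.74074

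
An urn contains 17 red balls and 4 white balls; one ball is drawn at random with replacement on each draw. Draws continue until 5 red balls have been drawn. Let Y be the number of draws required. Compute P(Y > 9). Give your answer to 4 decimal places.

Needing more than 9 draws ⇔ fewer than 5 successes in the first 9. With X ~ Binomial(9, 0.809524), P(Y > 9) = P(X ≤ 4).
  k=0: C(9,0)·0.809524^0·0.190476^9 = 0.000000
  k=1: C(9,1)·0.809524^1·0.190476^8 = 0.000013
  k=2: C(9,2)·0.809524^2·0.190476^7 = 0.000215
  k=3: C(9,3)·0.809524^3·0.190476^6 = 0.002128
  k=4: C(9,4)·0.809524^4·0.190476^5 = 0.013567
P(X ≤ 4) = 0.015923

0.0159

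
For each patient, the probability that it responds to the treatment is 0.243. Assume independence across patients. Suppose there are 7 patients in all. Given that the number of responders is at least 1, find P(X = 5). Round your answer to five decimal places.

X ~ Binomial(7, 0.243). Want P(X=5 | X≥1) = P(X=5) / P(X≥1).
P(X=5) = C(7,5)·0.243^5·0.757^2 = 0.0101963
P(X≥1) = 1 − 0.1424529 = 0.8575471
Ratio = 0.0101963 / 0.8575471 = 0.0118901

0.01189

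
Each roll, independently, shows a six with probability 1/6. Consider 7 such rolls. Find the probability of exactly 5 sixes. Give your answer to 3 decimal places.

X ~ Binomial(n=7, p=0.166667).
P(X=5) = C(7,5) · p^5 · (1−p)^2
= 21 · 0.0001286 · 0.69444 = 0.00188

0.002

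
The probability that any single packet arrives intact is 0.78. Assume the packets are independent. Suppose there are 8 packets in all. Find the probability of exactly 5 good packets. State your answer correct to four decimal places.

X ~ Binomial(n=8, p=0.78).
P(X=5) = C(8,5) · p^5 · (1−p)^3
= 56 · 0.28872 · 0.010648 = 0.172159

0.1722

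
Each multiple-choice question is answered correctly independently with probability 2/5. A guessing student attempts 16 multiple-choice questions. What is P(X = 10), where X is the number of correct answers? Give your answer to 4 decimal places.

0.0392

X ~ Binomial(n=16, p=0.40).
P(X=10) = C(16,10) · p^10 · (1−p)^6
= 8008 · 0.00010486 · 0.046656 = 0.039177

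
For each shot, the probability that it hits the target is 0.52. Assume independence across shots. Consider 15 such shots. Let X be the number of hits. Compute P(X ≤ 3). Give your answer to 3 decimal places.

X ~ Binomial(15, 0.52); P(X ≤ 3) = Σ C(15,k) p^k (1−p)^(15−k) over k:
  k=0: C(15,0)·0.52^0·0.48^15 = 0.00002
  k=1: C(15,1)·0.52^1·0.48^14 = 0.00027
  k=2: C(15,2)·0.52^2·0.48^13 = 0.00204
  k=3: C(15,3)·0.52^3·0.48^12 = 0.00957
Total = 0.01189

0.012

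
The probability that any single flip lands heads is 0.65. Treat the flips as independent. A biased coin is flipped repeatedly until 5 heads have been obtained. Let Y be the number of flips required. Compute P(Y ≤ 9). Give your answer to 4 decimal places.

Finishing within 9 flips ⇔ at least 5 successes in the first 9. With X ~ Binomial(9, 0.65), P(Y ≤ 9) = 1 − P(X ≤ 4).
  k=0: C(9,0)·0.65^0·0.35^9 = 0.000079
  k=1: C(9,1)·0.65^1·0.35^8 = 0.001317
  k=2: C(9,2)·0.65^2·0.35^7 = 0.009786
  k=3: C(9,3)·0.65^3·0.35^6 = 0.042406
  k=4: C(9,4)·0.65^4·0.35^5 = 0.118131
1 − 0.171719 = 0.828281

0.8283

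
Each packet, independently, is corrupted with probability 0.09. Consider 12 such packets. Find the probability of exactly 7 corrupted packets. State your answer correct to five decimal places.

X ~ Binomial(n=12, p=0.09).
P(X=7) = C(12,7) · p^7 · (1−p)^5
= 792 · 4.783e-08 · 0.62403 = 0.0000236

0.00002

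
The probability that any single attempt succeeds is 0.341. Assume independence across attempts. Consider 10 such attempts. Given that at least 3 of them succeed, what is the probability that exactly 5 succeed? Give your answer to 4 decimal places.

X ~ Binomial(10, 0.341). Want P(X=5 | X≥3) = P(X=5) / P(X≥3).
P(X=5) = C(10,5)·0.341^5·0.659^5 = 0.144411
P(X≥3) = 1 − 0.015447 − 0.079932 − 0.186125 = 0.718495
Ratio = 0.144411 / 0.718495 = 0.200991

0.2010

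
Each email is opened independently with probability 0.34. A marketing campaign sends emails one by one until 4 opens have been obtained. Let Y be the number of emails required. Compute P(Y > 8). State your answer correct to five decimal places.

Needing more than 8 emails ⇔ fewer than 4 successes in the first 8. With X ~ Binomial(8, 0.34), P(Y > 8) = P(X ≤ 3).
  k=0: C(8,0)·0.34^0·0.66^8 = 0.0360041
  k=1: C(8,1)·0.34^1·0.66^7 = 0.1483804
  k=2: C(8,2)·0.34^2·0.66^6 = 0.2675343
  k=3: C(8,3)·0.34^3·0.66^5 = 0.2756414
P(X ≤ 3) = 0.7275601

0.72756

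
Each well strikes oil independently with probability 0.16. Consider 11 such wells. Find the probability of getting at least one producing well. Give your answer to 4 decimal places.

0.8531

P(at least one) = 1 − P(none) = 1 − (1 − 0.16)^11
= 1 − 0.146917 = 0.853083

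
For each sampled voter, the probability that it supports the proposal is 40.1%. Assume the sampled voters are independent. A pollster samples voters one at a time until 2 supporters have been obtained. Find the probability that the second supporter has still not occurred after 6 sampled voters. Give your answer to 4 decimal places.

Needing more than 6 sampled voters ⇔ fewer than 2 successes in the first 6. With X ~ Binomial(6, 0.401), P(Y > 6) = P(X ≤ 1).
  k=0: C(6,0)·0.401^0·0.599^6 = 0.046191
  k=1: C(6,1)·0.401^1·0.599^5 = 0.185537
P(X ≤ 1) = 0.231728

0.2317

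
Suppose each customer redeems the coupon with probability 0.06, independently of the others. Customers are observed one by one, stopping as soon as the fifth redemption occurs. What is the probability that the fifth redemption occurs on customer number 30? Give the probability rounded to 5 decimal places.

Y = trial on which the fifth success occurs; negative binomial, r=5, p=0.06.
P(Y=30) = C(29,4) · p^5 · (1−p)^25
= 23751 · 7.776e-07 · 0.21291 = 0.0039322

0.00393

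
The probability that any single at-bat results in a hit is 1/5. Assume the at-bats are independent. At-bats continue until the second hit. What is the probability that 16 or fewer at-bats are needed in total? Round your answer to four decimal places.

0.8593

Finishing within 16 at-bats ⇔ at least 2 successes in the first 16. With X ~ Binomial(16, 0.20), P(Y ≤ 16) = 1 − P(X ≤ 1).
  k=0: C(16,0)·0.20^0·0.80^16 = 0.028147
  k=1: C(16,1)·0.20^1·0.80^15 = 0.112590
1 − 0.140737 = 0.859263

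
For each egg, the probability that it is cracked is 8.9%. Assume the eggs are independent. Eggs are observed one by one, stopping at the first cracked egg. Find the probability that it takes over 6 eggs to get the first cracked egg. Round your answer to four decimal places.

Y = number of eggs to the first success; geometric, p = 0.089.
P(Y > 6) = P(first 6 all fail) = (1−p)^6 = 0.571624

0.5716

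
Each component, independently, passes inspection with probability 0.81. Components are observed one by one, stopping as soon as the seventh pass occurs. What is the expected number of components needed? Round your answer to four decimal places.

Y = total components until the seventh success; negative binomial with r=7, p=0.81.
E[Y] = r / p = 7 / 0.81 = 8.641975

8.6420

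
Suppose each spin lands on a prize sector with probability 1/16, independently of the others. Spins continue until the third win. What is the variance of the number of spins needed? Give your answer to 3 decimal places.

Y = total spins until the third success; negative binomial with r=3, p=0.0625.
Var(Y) = r(1−p)/p² = 3·0.9375 / 0.0625² = 720.00000

720.000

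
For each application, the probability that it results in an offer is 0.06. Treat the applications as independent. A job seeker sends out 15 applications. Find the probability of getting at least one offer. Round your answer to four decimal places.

0.6047

P(at least one) = 1 − P(none) = 1 − (1 − 0.06)^15
= 1 − 0.395292 = 0.604708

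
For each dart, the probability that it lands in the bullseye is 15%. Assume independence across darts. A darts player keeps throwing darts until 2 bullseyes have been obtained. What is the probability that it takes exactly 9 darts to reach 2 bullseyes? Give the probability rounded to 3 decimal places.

Y = trial on which the second success occurs; negative binomial, r=2, p=0.15.
P(Y=9) = C(8,1) · p^2 · (1−p)^7
= 8 · 0.0225 · 0.32058 = 0.05770

0.058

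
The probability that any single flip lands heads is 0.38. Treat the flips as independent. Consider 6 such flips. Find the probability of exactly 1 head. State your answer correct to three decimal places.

X ~ Binomial(n=6, p=0.38).
P(X=1) = C(6,1) · p^1 · (1−p)^5
= 6 · 0.38 · 0.091613 = 0.20888

0.209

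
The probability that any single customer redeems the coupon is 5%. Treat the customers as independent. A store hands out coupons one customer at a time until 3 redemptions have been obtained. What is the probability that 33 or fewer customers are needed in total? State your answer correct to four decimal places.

Finishing within 33 customers ⇔ at least 3 successes in the first 33. With X ~ Binomial(33, 0.05), P(Y ≤ 33) = 1 − P(X ≤ 2).
  k=0: C(33,0)·0.05^0·0.95^33 = 0.184026
  k=1: C(33,1)·0.05^1·0.95^32 = 0.319624
  k=2: C(33,2)·0.05^2·0.95^31 = 0.269157
1 − 0.772807 = 0.227193

0.2272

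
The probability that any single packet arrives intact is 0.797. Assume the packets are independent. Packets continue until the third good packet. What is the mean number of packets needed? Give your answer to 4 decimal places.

3.7641

Y = total packets until the third success; negative binomial with r=3, p=0.797.
E[Y] = r / p = 3 / 0.797 = 3.764115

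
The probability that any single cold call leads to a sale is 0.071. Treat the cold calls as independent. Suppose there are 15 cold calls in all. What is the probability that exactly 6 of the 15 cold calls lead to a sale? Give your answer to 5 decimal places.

X ~ Binomial(n=15, p=0.071).
P(X=6) = C(15,6) · p^6 · (1−p)^9
= 5005 · 1.281e-07 · 0.5154 = 0.0003304

0.00033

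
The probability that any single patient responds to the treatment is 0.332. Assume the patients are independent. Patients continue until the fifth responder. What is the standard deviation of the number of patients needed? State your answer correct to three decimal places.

5.505

Y = total patients until the fifth success; negative binomial with r=5, p=0.332.
SD(Y) = √[r(1−p)/p²] = √(30.30193) = 5.50472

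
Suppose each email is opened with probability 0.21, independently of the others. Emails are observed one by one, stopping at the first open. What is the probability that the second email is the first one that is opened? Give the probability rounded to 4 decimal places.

Geometric (trials to first success), p = 0.21.
P(Y = 2) = (1−p)^1 · p = 0.79 · 0.21 = 0.165900

0.1659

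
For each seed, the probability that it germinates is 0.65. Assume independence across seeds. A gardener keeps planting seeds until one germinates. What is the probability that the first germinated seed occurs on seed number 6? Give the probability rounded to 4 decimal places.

Geometric (trials to first success), p = 0.65.
P(Y = 6) = (1−p)^5 · p = 0.0052522 · 0.65 = 0.003414

0.0034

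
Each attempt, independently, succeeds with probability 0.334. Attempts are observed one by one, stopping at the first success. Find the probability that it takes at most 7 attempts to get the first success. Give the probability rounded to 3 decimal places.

0.942

Y = number of attempts to the first success; geometric, p = 0.334.
P(Y ≤ 7) = 1 − (1−p)^7 = 1 − 0.05812 = 0.94188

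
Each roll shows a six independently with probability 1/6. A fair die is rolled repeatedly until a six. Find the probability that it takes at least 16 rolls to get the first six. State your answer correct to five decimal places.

0.06491

Y = number of rolls to the first success; geometric, p = 0.166667.
P(Y > 15) = P(first 15 all fail) = (1−p)^15 = 0.0649055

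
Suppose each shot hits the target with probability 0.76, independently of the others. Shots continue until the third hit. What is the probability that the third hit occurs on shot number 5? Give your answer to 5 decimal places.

Y = trial on which the third success occurs; negative binomial, r=3, p=0.76.
P(Y=5) = C(4,2) · p^3 · (1−p)^2
= 6 · 0.43898 · 0.0576 = 0.1517101

0.15171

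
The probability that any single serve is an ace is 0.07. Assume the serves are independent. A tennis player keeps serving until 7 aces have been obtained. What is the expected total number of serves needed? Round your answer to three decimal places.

Y = total serves until the seventh success; negative binomial with r=7, p=0.07.
E[Y] = r / p = 7 / 0.07 = 100.00000

100.000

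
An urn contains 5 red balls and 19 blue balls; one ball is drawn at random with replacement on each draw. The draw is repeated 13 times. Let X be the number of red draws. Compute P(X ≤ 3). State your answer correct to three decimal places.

0.721

X ~ Binomial(13, 0.208333); P(X ≤ 3) = Σ C(13,k) p^k (1−p)^(13−k) over k:
  k=0: C(13,0)·0.208333^0·0.791667^13 = 0.04798
  k=1: C(13,1)·0.208333^1·0.791667^12 = 0.16414
  k=2: C(13,2)·0.208333^2·0.791667^11 = 0.25917
  k=3: C(13,3)·0.208333^3·0.791667^10 = 0.25007
Total = 0.72136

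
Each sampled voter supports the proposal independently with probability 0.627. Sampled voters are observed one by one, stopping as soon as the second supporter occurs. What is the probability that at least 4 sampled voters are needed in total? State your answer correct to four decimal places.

0.3136

Needing more than 3 sampled voters ⇔ fewer than 2 successes in the first 3. With X ~ Binomial(3, 0.627), P(Y > 3) = P(X ≤ 1).
  k=0: C(3,0)·0.627^0·0.373^3 = 0.051895
  k=1: C(3,1)·0.627^1·0.373^2 = 0.261702
P(X ≤ 1) = 0.313597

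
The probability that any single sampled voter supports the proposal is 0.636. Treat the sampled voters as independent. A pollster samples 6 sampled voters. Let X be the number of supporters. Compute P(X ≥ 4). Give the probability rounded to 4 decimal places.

0.6186

X ~ Binomial(6, 0.636); P(X ≥ 4) = Σ C(6,k) p^k (1−p)^(6−k) over k:
  k=4: C(6,4)·0.636^4·0.364^2 = 0.325179
  k=5: C(6,5)·0.636^5·0.364^1 = 0.227268
  k=6: C(6,6)·0.636^6·0.364^0 = 0.066182
Total = 0.618629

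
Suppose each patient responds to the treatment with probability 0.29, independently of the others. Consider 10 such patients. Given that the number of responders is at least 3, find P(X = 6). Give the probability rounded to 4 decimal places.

0.0538

X ~ Binomial(10, 0.29). Want P(X=6 | X≥3) = P(X=6) / P(X≥3).
P(X=6) = C(10,6)·0.29^6·0.71^4 = 0.031742
P(X≥3) = 1 − 0.032552 − 0.132961 − 0.244385 = 0.590101
Ratio = 0.031742 / 0.590101 = 0.053792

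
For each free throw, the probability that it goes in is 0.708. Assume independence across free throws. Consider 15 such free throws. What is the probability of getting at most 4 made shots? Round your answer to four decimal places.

X ~ Binomial(15, 0.708); P(X ≤ 4) = Σ C(15,k) p^k (1−p)^(15−k) over k:
  k=0: C(15,0)·0.708^0·0.292^15 = 0.000000
  k=1: C(15,1)·0.708^1·0.292^14 = 0.000000
  k=2: C(15,2)·0.708^2·0.292^13 = 0.000006
  k=3: C(15,3)·0.708^3·0.292^12 = 0.000062
  k=4: C(15,4)·0.708^4·0.292^11 = 0.000451
Total = 0.000520

0.0005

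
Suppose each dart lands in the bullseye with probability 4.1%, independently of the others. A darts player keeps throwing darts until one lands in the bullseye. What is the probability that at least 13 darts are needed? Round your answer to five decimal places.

0.60509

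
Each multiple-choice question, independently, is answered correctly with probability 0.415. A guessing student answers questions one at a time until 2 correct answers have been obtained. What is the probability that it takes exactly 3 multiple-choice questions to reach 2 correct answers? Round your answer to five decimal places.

0.20150

Y = trial on which the second success occurs; negative binomial, r=2, p=0.415.
P(Y=3) = C(2,1) · p^2 · (1−p)^1
= 2 · 0.17222 · 0.585 = 0.2015032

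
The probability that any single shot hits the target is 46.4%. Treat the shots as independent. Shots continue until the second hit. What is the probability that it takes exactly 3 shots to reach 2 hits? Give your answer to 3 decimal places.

0.231

Y = trial on which the second success occurs; negative binomial, r=2, p=0.464.
P(Y=3) = C(2,1) · p^2 · (1−p)^1
= 2 · 0.2153 · 0.536 = 0.23080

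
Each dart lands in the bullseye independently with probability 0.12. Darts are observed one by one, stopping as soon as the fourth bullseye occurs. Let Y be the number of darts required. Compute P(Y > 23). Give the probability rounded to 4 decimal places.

0.7047

Needing more than 23 darts ⇔ fewer than 4 successes in the first 23. With X ~ Binomial(23, 0.12), P(Y > 23) = P(X ≤ 3).
  k=0: C(23,0)·0.12^0·0.88^23 = 0.052857
  k=1: C(23,1)·0.12^1·0.88^22 = 0.165778
  k=2: C(23,2)·0.12^2·0.88^21 = 0.248668
  k=3: C(23,3)·0.12^3·0.88^20 = 0.237364
P(X ≤ 3) = 0.704667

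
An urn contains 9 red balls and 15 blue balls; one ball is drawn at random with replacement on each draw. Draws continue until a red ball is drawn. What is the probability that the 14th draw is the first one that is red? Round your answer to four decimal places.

Geometric (trials to first success), p = 0.375.
P(Y = 14) = (1−p)^13 · p = 0.0022204 · 0.375 = 0.000833

0.0008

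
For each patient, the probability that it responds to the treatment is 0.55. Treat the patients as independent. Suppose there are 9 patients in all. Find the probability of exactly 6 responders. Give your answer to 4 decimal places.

0.2119

X ~ Binomial(n=9, p=0.55).
P(X=6) = C(9,6) · p^6 · (1−p)^3
= 84 · 0.027681 · 0.091125 = 0.211881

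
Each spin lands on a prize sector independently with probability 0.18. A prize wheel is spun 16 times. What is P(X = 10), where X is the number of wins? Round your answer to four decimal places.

0.0001

X ~ Binomial(n=16, p=0.18).
P(X=10) = C(16,10) · p^10 · (1−p)^6
= 8008 · 3.5705e-08 · 0.30401 = 0.000087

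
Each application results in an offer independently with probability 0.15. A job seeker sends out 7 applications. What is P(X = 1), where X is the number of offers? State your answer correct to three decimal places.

X ~ Binomial(n=7, p=0.15).
P(X=1) = C(7,1) · p^1 · (1−p)^6
= 7 · 0.15 · 0.37715 = 0.39601

0.396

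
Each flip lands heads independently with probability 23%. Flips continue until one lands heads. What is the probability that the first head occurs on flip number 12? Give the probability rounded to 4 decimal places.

Geometric (trials to first success), p = 0.23.
P(Y = 12) = (1−p)^11 · p = 0.056415 · 0.23 = 0.012976

0.0130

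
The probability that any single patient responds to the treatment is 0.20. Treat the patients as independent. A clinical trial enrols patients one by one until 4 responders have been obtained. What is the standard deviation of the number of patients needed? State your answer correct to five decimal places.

8.94427

Y = total patients until the fourth success; negative binomial with r=4, p=0.20.
SD(Y) = √[r(1−p)/p²] = √(80.0000000) = 8.9442719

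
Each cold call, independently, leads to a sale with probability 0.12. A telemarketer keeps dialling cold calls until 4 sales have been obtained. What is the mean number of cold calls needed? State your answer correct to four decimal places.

Y = total cold calls until the fourth success; negative binomial with r=4, p=0.12.
E[Y] = r / p = 4 / 0.12 = 33.333333

33.3333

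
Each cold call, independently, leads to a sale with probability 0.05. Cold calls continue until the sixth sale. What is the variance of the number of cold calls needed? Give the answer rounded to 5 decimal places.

2280.00000

Y = total cold calls until the sixth success; negative binomial with r=6, p=0.05.
Var(Y) = r(1−p)/p² = 6·0.95 / 0.05² = 2280.0000000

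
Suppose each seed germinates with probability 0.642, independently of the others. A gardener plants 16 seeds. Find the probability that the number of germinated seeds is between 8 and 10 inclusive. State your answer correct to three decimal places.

X ~ Binomial(16, 0.642); P(8 ≤ X ≤ 10) = Σ C(16,k) p^k (1−p)^(16−k) over k:
  k=8: C(16,8)·0.642^8·0.358^8 = 0.10021
  k=9: C(16,9)·0.642^9·0.358^7 = 0.15974
  k=10: C(16,10)·0.642^10·0.358^6 = 0.20053
Total = 0.46048

0.460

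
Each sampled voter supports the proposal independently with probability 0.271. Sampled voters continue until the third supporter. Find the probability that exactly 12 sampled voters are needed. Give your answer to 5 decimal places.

0.06365

Y = trial on which the third success occurs; negative binomial, r=3, p=0.271.
P(Y=12) = C(11,2) · p^3 · (1−p)^9
= 55 · 0.019903 · 0.05815 = 0.0636529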